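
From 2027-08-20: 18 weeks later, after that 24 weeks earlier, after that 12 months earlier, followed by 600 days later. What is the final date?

Adding 18 weeks (= 126 days) from August 20, 2027:
August has 31 days, so 31 − 20 = 11 days remain after August 20, 2027; 126 − 11 = 115 left.
September 2027 has 30 days: 115 − 30 = 85 left.
October 2027 has 31 days: 85 − 31 = 54 left.
November 2027 has 30 days: 54 − 30 = 24 left.
24 days into December 2027 → December 24, 2027.
Counting back 24 weeks (= 168 days) from December 24, 2027:
Going back 24 days from December 24, 2027 reaches the end of the previous month; 168 − 24 = 144 left.
November 2027 has 30 days: 144 − 30 = 114 left.
October 2027 has 31 days: 114 − 31 = 83 left.
September 2027 has 30 days: 83 − 30 = 53 left.
August 2027 has 31 days: 53 − 31 = 22 left.
July 2027 has 31 days; 31 − 22 = 9 → July 9, 2027.
Subtracting 12 months from July 9, 2027:
month 7 − 12 = -5, which is month 7 of year 2026 → July 2026.
Day 9 is valid in July, giving July 9, 2026.
Counting forward 600 days from July 9, 2026:
July has 31 days, so 31 − 9 = 22 days remain after July 9, 2026; 600 − 22 = 578 left.
August 2026 has 31 days: 578 − 31 = 547 left.
September 2026 has 30 days: 547 − 30 = 517 left.
October 2026 has 31 days: 517 − 31 = 486 left.
November 2026 has 30 days: 486 − 30 = 456 left.
December 2026 has 31 days: 456 − 31 = 425 left.
January 2027 has 31 days: 425 − 31 = 394 left.
February 2027 has 28 days (2027 is not a leap year): 394 − 28 = 366 left.
March 2027 has 31 days: 366 − 31 = 335 left.
April 2027 has 30 days: 335 − 30 = 305 left.
May 2027 has 31 days: 305 − 31 = 274 left.
June 2027 has 30 days: 274 − 30 = 244 left.
July 2027 has 31 days: 244 − 31 = 213 left.
August 2027 has 31 days: 213 − 31 = 182 left.
September 2027 has 30 days: 182 − 30 = 152 left.
October 2027 has 31 days: 152 − 31 = 121 left.
November 2027 has 30 days: 121 − 30 = 91 left.
December 2027 has 31 days: 91 − 31 = 60 left.
January 2028 has 31 days: 60 − 31 = 29 left.
29 days into February 2028 → February 29, 2028.

February 29, 2028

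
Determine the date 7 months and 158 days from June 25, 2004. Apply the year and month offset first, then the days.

July 2, 2005

Counting forward 7 months and 158 days from June 25, 2004: first the month/year part, then the days.
month 6 + 7 = 13, which is month 1 of year 2005 → January 2005.
Day 25 is valid in January, giving January 25, 2005.
Now add 158 days from January 25, 2005.
January has 31 days, so 31 − 25 = 6 days remain after January 25, 2005; 158 − 6 = 152 left.
February 2005 has 28 days (2005 is not a leap year): 152 − 28 = 124 left.
March 2005 has 31 days: 124 − 31 = 93 left.
April 2005 has 30 days: 93 − 30 = 63 left.
May 2005 has 31 days: 63 − 31 = 32 left.
June 2005 has 30 days: 32 − 30 = 2 left.
2 days into July 2005 → July 2, 2005.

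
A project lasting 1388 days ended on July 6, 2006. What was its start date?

Going back 1388 days from July 6, 2006.
Going back 6 days from July 6, 2006 reaches the end of the previous month; 1388 − 6 = 1382 left.
June 2006 has 30 days: 1382 − 30 = 1352 left.
May 2006 has 31 days: 1352 − 31 = 1321 left.
April 2006 has 30 days: 1321 − 30 = 1291 left.
March 2006 has 31 days: 1291 − 31 = 1260 left.
February 2006 has 28 days (2006 is not a leap year): 1260 − 28 = 1232 left.
January 2006 has 31 days: 1232 − 31 = 1201 left.
December 2005 has 31 days: 1201 − 31 = 1170 left.
November 2005 has 30 days: 1170 − 30 = 1140 left.
October 2005 has 31 days: 1140 − 31 = 1109 left.
September 2005 has 30 days: 1109 − 30 = 1079 left.
August 2005 has 31 days: 1079 − 31 = 1048 left.
July 2005 has 31 days: 1048 − 31 = 1017 left.
June 2005 has 30 days: 1017 − 30 = 987 left.
May 2005 has 31 days: 987 − 31 = 956 left.
April 2005 has 30 days: 956 − 30 = 926 left.
March 2005 has 31 days: 926 − 31 = 895 left.
February 2005 has 28 days (2005 is not a leap year): 895 − 28 = 867 left.
January 2005 has 31 days: 867 − 31 = 836 left.
December 2004 has 31 days: 836 − 31 = 805 left.
November 2004 has 30 days: 805 − 30 = 775 left.
October 2004 has 31 days: 775 − 31 = 744 left.
September 2004 has 30 days: 744 − 30 = 714 left.
August 2004 has 31 days: 714 − 31 = 683 left.
July 2004 has 31 days: 683 − 31 = 652 left.
June 2004 has 30 days: 652 − 30 = 622 left.
May 2004 has 31 days: 622 − 31 = 591 left.
April 2004 has 30 days: 591 − 30 = 561 left.
March 2004 has 31 days: 561 − 31 = 530 left.
February 2004 has 29 days (2004 is a leap year): 530 − 29 = 501 left.
January 2004 has 31 days: 501 − 31 = 470 left.
December 2003 has 31 days: 470 − 31 = 439 left.
November 2003 has 30 days: 439 − 30 = 409 left.
October 2003 has 31 days: 409 − 31 = 378 left.
September 2003 has 30 days: 378 − 30 = 348 left.
August 2003 has 31 days: 348 − 31 = 317 left.
July 2003 has 31 days: 317 − 31 = 286 left.
June 2003 has 30 days: 286 − 30 = 256 left.
May 2003 has 31 days: 256 − 31 = 225 left.
April 2003 has 30 days: 225 − 30 = 195 left.
March 2003 has 31 days: 195 − 31 = 164 left.
February 2003 has 28 days (2003 is not a leap year): 164 − 28 = 136 left.
January 2003 has 31 days: 136 − 31 = 105 left.
December 2002 has 31 days: 105 − 31 = 74 left.
November 2002 has 30 days: 74 − 30 = 44 left.
October 2002 has 31 days: 44 − 31 = 13 left.
September 2002 has 30 days; 30 − 13 = 17 → September 17, 2002.

September 17, 2002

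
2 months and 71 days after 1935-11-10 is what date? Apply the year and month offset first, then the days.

Advancing 2 months and 71 days from November 10, 1935: first the month/year part, then the days.
month 11 + 2 = 13, which is month 1 of year 1936 → January 1936.
Day 10 is valid in January, giving January 10, 1936.
Now add 71 days from January 10, 1936.
January has 31 days, so 31 − 10 = 21 days remain after January 10, 1936; 71 − 21 = 50 left.
February 1936 has 29 days (1936 is a leap year): 50 − 29 = 21 left.
21 days into March 1936 → March 21, 1936.

March 21, 1936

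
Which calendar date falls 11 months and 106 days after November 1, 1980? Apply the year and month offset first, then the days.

January 15, 1982

Advancing 11 months and 106 days from November 1, 1980: first the month/year part, then the days.
month 11 + 11 = 22, which is month 10 of year 1981 → October 1981.
Day 1 is valid in October, giving October 1, 1981.
Now add 106 days from October 1, 1981.
October has 31 days, so 31 − 1 = 30 days remain after October 1, 1981; 106 − 30 = 76 left.
November 1981 has 30 days: 76 − 30 = 46 left.
December 1981 has 31 days: 46 − 31 = 15 left.
15 days into January 1982 → January 15, 1982.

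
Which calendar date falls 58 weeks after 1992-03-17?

April 27, 1993

Advancing 58 weeks = 406 days from March 17, 1992.
March has 31 days, so 31 − 17 = 14 days remain after March 17, 1992; 406 − 14 = 392 left.
April 1992 has 30 days: 392 − 30 = 362 left.
May 1992 has 31 days: 362 − 31 = 331 left.
June 1992 has 30 days: 331 − 30 = 301 left.
July 1992 has 31 days: 301 − 31 = 270 left.
August 1992 has 31 days: 270 − 31 = 239 left.
September 1992 has 30 days: 239 − 30 = 209 left.
October 1992 has 31 days: 209 − 31 = 178 left.
November 1992 has 30 days: 178 − 30 = 148 left.
December 1992 has 31 days: 148 − 31 = 117 left.
January 1993 has 31 days: 117 − 31 = 86 left.
February 1993 has 28 days (1993 is not a leap year): 86 − 28 = 58 left.
March 1993 has 31 days: 58 − 31 = 27 left.
27 days into April 1993 → April 27, 1993.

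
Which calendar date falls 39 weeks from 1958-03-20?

Counting forward 39 weeks = 273 days from March 20, 1958.
March has 31 days, so 31 − 20 = 11 days remain after March 20, 1958; 273 − 11 = 262 left.
April 1958 has 30 days: 262 − 30 = 232 left.
May 1958 has 31 days: 232 − 31 = 201 left.
June 1958 has 30 days: 201 − 30 = 171 left.
July 1958 has 31 days: 171 − 31 = 140 left.
August 1958 has 31 days: 140 − 31 = 109 left.
September 1958 has 30 days: 109 − 30 = 79 left.
October 1958 has 31 days: 79 − 31 = 48 left.
November 1958 has 30 days: 48 − 30 = 18 left.
18 days into December 1958 → December 18, 1958.

December 18, 1958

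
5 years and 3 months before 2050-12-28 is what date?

Subtracting 5 years and 3 months from December 28, 2050.
-5 years → 2045; month 12 − 3 = 9 → September 2045.
Day 28 is valid in September, giving September 28, 2045.

September 28, 2045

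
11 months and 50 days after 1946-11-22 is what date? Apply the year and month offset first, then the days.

Adding 11 months and 50 days from November 22, 1946: first the month/year part, then the days.
month 11 + 11 = 22, which is month 10 of year 1947 → October 1947.
Day 22 is valid in October, giving October 22, 1947.
Now add 50 days from October 22, 1947.
October has 31 days, so 31 − 22 = 9 days remain after October 22, 1947; 50 − 9 = 41 left.
November 1947 has 30 days: 41 − 30 = 11 left.
11 days into December 1947 → December 11, 1947.

December 11, 1947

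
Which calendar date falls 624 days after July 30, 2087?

Advancing 624 days from July 30, 2087.
July has 31 days, so 31 − 30 = 1 day remains after July 30, 2087; 624 − 1 = 623 left.
August 2087 has 31 days: 623 − 31 = 592 left.
September 2087 has 30 days: 592 − 30 = 562 left.
October 2087 has 31 days: 562 − 31 = 531 left.
November 2087 has 30 days: 531 − 30 = 501 left.
December 2087 has 31 days: 501 − 31 = 470 left.
January 2088 has 31 days: 470 − 31 = 439 left.
February 2088 has 29 days (2088 is a leap year): 439 − 29 = 410 left.
March 2088 has 31 days: 410 − 31 = 379 left.
April 2088 has 30 days: 379 − 30 = 349 left.
May 2088 has 31 days: 349 − 31 = 318 left.
June 2088 has 30 days: 318 − 30 = 288 left.
July 2088 has 31 days: 288 − 31 = 257 left.
August 2088 has 31 days: 257 − 31 = 226 left.
September 2088 has 30 days: 226 − 30 = 196 left.
October 2088 has 31 days: 196 − 31 = 165 left.
November 2088 has 30 days: 165 − 30 = 135 left.
December 2088 has 31 days: 135 − 31 = 104 left.
January 2089 has 31 days: 104 − 31 = 73 left.
February 2089 has 28 days (2089 is not a leap year): 73 − 28 = 45 left.
March 2089 has 31 days: 45 − 31 = 14 left.
14 days into April 2089 → April 14, 2089.

April 14, 2089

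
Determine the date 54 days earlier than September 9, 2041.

July 17, 2041

Going back 54 days from September 9, 2041.
Going back 9 days from September 9, 2041 reaches the end of the previous month; 54 − 9 = 45 left.
August 2041 has 31 days: 45 − 31 = 14 left.
July 2041 has 31 days; 31 − 14 = 17 → July 17, 2041.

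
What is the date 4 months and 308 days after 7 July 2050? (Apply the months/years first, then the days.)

Advancing 4 months and 308 days from July 7, 2050: first the month/year part, then the days.
month 7 + 4 = 11 → November 2050.
Day 7 is valid in November, giving November 7, 2050.
Now add 308 days from November 7, 2050.
November has 30 days, so 30 − 7 = 23 days remain after November 7, 2050; 308 − 23 = 285 left.
December 2050 has 31 days: 285 − 31 = 254 left.
January 2051 has 31 days: 254 − 31 = 223 left.
February 2051 has 28 days (2051 is not a leap year): 223 − 28 = 195 left.
March 2051 has 31 days: 195 − 31 = 164 left.
April 2051 has 30 days: 164 − 30 = 134 left.
May 2051 has 31 days: 134 − 31 = 103 left.
June 2051 has 30 days: 103 − 30 = 73 left.
July 2051 has 31 days: 73 − 31 = 42 left.
August 2051 has 31 days: 42 − 31 = 11 left.
11 days into September 2051 → September 11, 2051.

September 11, 2051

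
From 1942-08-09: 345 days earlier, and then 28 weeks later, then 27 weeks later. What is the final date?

Going back 345 days from August 9, 1942:
Going back 9 days from August 9, 1942 reaches the end of the previous month; 345 − 9 = 336 left.
July 1942 has 31 days: 336 − 31 = 305 left.
June 1942 has 30 days: 305 − 30 = 275 left.
May 1942 has 31 days: 275 − 31 = 244 left.
April 1942 has 30 days: 244 − 30 = 214 left.
March 1942 has 31 days: 214 − 31 = 183 left.
February 1942 has 28 days (1942 is not a leap year): 183 − 28 = 155 left.
January 1942 has 31 days: 155 − 31 = 124 left.
December 1941 has 31 days: 124 − 31 = 93 left.
November 1941 has 30 days: 93 − 30 = 63 left.
October 1941 has 31 days: 63 − 31 = 32 left.
September 1941 has 30 days: 32 − 30 = 2 left.
August 1941 has 31 days; 31 − 2 = 29 → August 29, 1941.
Adding 28 weeks (= 196 days) from August 29, 1941:
August has 31 days, so 31 − 29 = 2 days remain after August 29, 1941; 196 − 2 = 194 left.
September 1941 has 30 days: 194 − 30 = 164 left.
October 1941 has 31 days: 164 − 31 = 133 left.
November 1941 has 30 days: 133 − 30 = 103 left.
December 1941 has 31 days: 103 − 31 = 72 left.
January 1942 has 31 days: 72 − 31 = 41 left.
February 1942 has 28 days (1942 is not a leap year): 41 − 28 = 13 left.
13 days into March 1942 → March 13, 1942.
Counting forward 27 weeks (= 189 days) from March 13, 1942:
March has 31 days, so 31 − 13 = 18 days remain after March 13, 1942; 189 − 18 = 171 left.
April 1942 has 30 days: 171 − 30 = 141 left.
May 1942 has 31 days: 141 − 31 = 110 left.
June 1942 has 30 days: 110 − 30 = 80 left.
July 1942 has 31 days: 80 − 31 = 49 left.
August 1942 has 31 days: 49 − 31 = 18 left.
18 days into September 1942 → September 18, 1942.

September 18, 1942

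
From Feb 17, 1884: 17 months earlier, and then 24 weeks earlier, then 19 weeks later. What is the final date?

August 13, 1882

Counting back 17 months from February 17, 1884:
month 2 − 17 = -15, which is month 9 of year 1882 → September 1882.
Day 17 is valid in September, giving September 17, 1882.
Going back 24 weeks (= 168 days) from September 17, 1882:
Going back 17 days from September 17, 1882 reaches the end of the previous month; 168 − 17 = 151 left.
August 1882 has 31 days: 151 − 31 = 120 left.
July 1882 has 31 days: 120 − 31 = 89 left.
June 1882 has 30 days: 89 − 30 = 59 left.
May 1882 has 31 days: 59 − 31 = 28 left.
April 1882 has 30 days; 30 − 28 = 2 → April 2, 1882.
Counting forward 19 weeks (= 133 days) from April 2, 1882:
April has 30 days, so 30 − 2 = 28 days remain after April 2, 1882; 133 − 28 = 105 left.
May 1882 has 31 days: 105 − 31 = 74 left.
June 1882 has 30 days: 74 − 30 = 44 left.
July 1882 has 31 days: 44 − 31 = 13 left.
13 days into August 1882 → August 13, 1882.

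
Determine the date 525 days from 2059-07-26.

Counting forward 525 days from July 26, 2059.
July has 31 days, so 31 − 26 = 5 days remain after July 26, 2059; 525 − 5 = 520 left.
August 2059 has 31 days: 520 − 31 = 489 left.
September 2059 has 30 days: 489 − 30 = 459 left.
October 2059 has 31 days: 459 − 31 = 428 left.
November 2059 has 30 days: 428 − 30 = 398 left.
December 2059 has 31 days: 398 − 31 = 367 left.
January 2060 has 31 days: 367 − 31 = 336 left.
February 2060 has 29 days (2060 is a leap year): 336 − 29 = 307 left.
March 2060 has 31 days: 307 − 31 = 276 left.
April 2060 has 30 days: 276 − 30 = 246 left.
May 2060 has 31 days: 246 − 31 = 215 left.
June 2060 has 30 days: 215 − 30 = 185 left.
July 2060 has 31 days: 185 − 31 = 154 left.
August 2060 has 31 days: 154 − 31 = 123 left.
September 2060 has 30 days: 123 − 30 = 93 left.
October 2060 has 31 days: 93 − 31 = 62 left.
November 2060 has 30 days: 62 − 30 = 32 left.
December 2060 has 31 days: 32 − 31 = 1 left.
1 day into January 2061 → January 1, 2061.

January 1, 2061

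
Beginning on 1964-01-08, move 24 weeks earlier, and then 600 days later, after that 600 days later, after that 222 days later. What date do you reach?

June 15, 1967

Counting back 24 weeks (= 168 days) from January 8, 1964:
Going back 8 days from January 8, 1964 reaches the end of the previous month; 168 − 8 = 160 left.
December 1963 has 31 days: 160 − 31 = 129 left.
November 1963 has 30 days: 129 − 30 = 99 left.
October 1963 has 31 days: 99 − 31 = 68 left.
September 1963 has 30 days: 68 − 30 = 38 left.
August 1963 has 31 days: 38 − 31 = 7 left.
July 1963 has 31 days; 31 − 7 = 24 → July 24, 1963.
Counting forward 600 days from July 24, 1963:
July has 31 days, so 31 − 24 = 7 days remain after July 24, 1963; 600 − 7 = 593 left.
August 1963 has 31 days: 593 − 31 = 562 left.
September 1963 has 30 days: 562 − 30 = 532 left.
October 1963 has 31 days: 532 − 31 = 501 left.
November 1963 has 30 days: 501 − 30 = 471 left.
December 1963 has 31 days: 471 − 31 = 440 left.
January 1964 has 31 days: 440 − 31 = 409 left.
February 1964 has 29 days (1964 is a leap year): 409 − 29 = 380 left.
March 1964 has 31 days: 380 − 31 = 349 left.
April 1964 has 30 days: 349 − 30 = 319 left.
May 1964 has 31 days: 319 − 31 = 288 left.
June 1964 has 30 days: 288 − 30 = 258 left.
July 1964 has 31 days: 258 − 31 = 227 left.
August 1964 has 31 days: 227 − 31 = 196 left.
September 1964 has 30 days: 196 − 30 = 166 left.
October 1964 has 31 days: 166 − 31 = 135 left.
November 1964 has 30 days: 135 − 30 = 105 left.
December 1964 has 31 days: 105 − 31 = 74 left.
January 1965 has 31 days: 74 − 31 = 43 left.
February 1965 has 28 days (1965 is not a leap year): 43 − 28 = 15 left.
15 days into March 1965 → March 15, 1965.
Counting forward 600 days from March 15, 1965:
March has 31 days, so 31 − 15 = 16 days remain after March 15, 1965; 600 − 16 = 584 left.
April 1965 has 30 days: 584 − 30 = 554 left.
May 1965 has 31 days: 554 − 31 = 523 left.
June 1965 has 30 days: 523 − 30 = 493 left.
July 1965 has 31 days: 493 − 31 = 462 left.
August 1965 has 31 days: 462 − 31 = 431 left.
September 1965 has 30 days: 431 − 30 = 401 left.
October 1965 has 31 days: 401 − 31 = 370 left.
November 1965 has 30 days: 370 − 30 = 340 left.
December 1965 has 31 days: 340 − 31 = 309 left.
January 1966 has 31 days: 309 − 31 = 278 left.
February 1966 has 28 days (1966 is not a leap year): 278 − 28 = 250 left.
March 1966 has 31 days: 250 − 31 = 219 left.
April 1966 has 30 days: 219 − 30 = 189 left.
May 1966 has 31 days: 189 − 31 = 158 left.
June 1966 has 30 days: 158 − 30 = 128 left.
July 1966 has 31 days: 128 − 31 = 97 left.
August 1966 has 31 days: 97 − 31 = 66 left.
September 1966 has 30 days: 66 − 30 = 36 left.
October 1966 has 31 days: 36 − 31 = 5 left.
5 days into November 1966 → November 5, 1966.
Adding 222 days from November 5, 1966:
November has 30 days, so 30 − 5 = 25 days remain after November 5, 1966; 222 − 25 = 197 left.
December 1966 has 31 days: 197 − 31 = 166 left.
January 1967 has 31 days: 166 − 31 = 135 left.
February 1967 has 28 days (1967 is not a leap year): 135 − 28 = 107 left.
March 1967 has 31 days: 107 − 31 = 76 left.
April 1967 has 30 days: 76 − 30 = 46 left.
May 1967 has 31 days: 46 − 31 = 15 left.
15 days into June 1967 → June 15, 1967.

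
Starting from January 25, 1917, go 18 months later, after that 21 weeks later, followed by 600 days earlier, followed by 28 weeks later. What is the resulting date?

November 10, 1917

Counting forward 18 months from January 25, 1917:
month 1 + 18 = 19, which is month 7 of year 1918 → July 1918.
Day 25 is valid in July, giving July 25, 1918.
Advancing 21 weeks (= 147 days) from July 25, 1918:
July has 31 days, so 31 − 25 = 6 days remain after July 25, 1918; 147 − 6 = 141 left.
August 1918 has 31 days: 141 − 31 = 110 left.
September 1918 has 30 days: 110 − 30 = 80 left.
October 1918 has 31 days: 80 − 31 = 49 left.
November 1918 has 30 days: 49 − 30 = 19 left.
19 days into December 1918 → December 19, 1918.
Going back 600 days from December 19, 1918:
Going back 19 days from December 19, 1918 reaches the end of the previous month; 600 − 19 = 581 left.
November 1918 has 30 days: 581 − 30 = 551 left.
October 1918 has 31 days: 551 − 31 = 520 left.
September 1918 has 30 days: 520 − 30 = 490 left.
August 1918 has 31 days: 490 − 31 = 459 left.
July 1918 has 31 days: 459 − 31 = 428 left.
June 1918 has 30 days: 428 − 30 = 398 left.
May 1918 has 31 days: 398 − 31 = 367 left.
April 1918 has 30 days: 367 − 30 = 337 left.
March 1918 has 31 days: 337 − 31 = 306 left.
February 1918 has 28 days (1918 is not a leap year): 306 − 28 = 278 left.
January 1918 has 31 days: 278 − 31 = 247 left.
December 1917 has 31 days: 247 − 31 = 216 left.
November 1917 has 30 days: 216 − 30 = 186 left.
October 1917 has 31 days: 186 − 31 = 155 left.
September 1917 has 30 days: 155 − 30 = 125 left.
August 1917 has 31 days: 125 − 31 = 94 left.
July 1917 has 31 days: 94 − 31 = 63 left.
June 1917 has 30 days: 63 − 30 = 33 left.
May 1917 has 31 days: 33 − 31 = 2 left.
April 1917 has 30 days; 30 − 2 = 28 → April 28, 1917.
Advancing 28 weeks (= 196 days) from April 28, 1917:
April has 30 days, so 30 − 28 = 2 days remain after April 28, 1917; 196 − 2 = 194 left.
May 1917 has 31 days: 194 − 31 = 163 left.
June 1917 has 30 days: 163 − 30 = 133 left.
July 1917 has 31 days: 133 − 31 = 102 left.
August 1917 has 31 days: 102 − 31 = 71 left.
September 1917 has 30 days: 71 − 30 = 41 left.
October 1917 has 31 days: 41 − 31 = 10 left.
10 days into November 1917 → November 10, 1917.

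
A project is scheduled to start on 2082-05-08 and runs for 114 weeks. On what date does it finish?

Adding 114 weeks = 798 days from May 8, 2082.
May has 31 days, so 31 − 8 = 23 days remain after May 8, 2082; 798 − 23 = 775 left.
June 2082 has 30 days: 775 − 30 = 745 left.
July 2082 has 31 days: 745 − 31 = 714 left.
August 2082 has 31 days: 714 − 31 = 683 left.
September 2082 has 30 days: 683 − 30 = 653 left.
October 2082 has 31 days: 653 − 31 = 622 left.
November 2082 has 30 days: 622 − 30 = 592 left.
December 2082 has 31 days: 592 − 31 = 561 left.
January 2083 has 31 days: 561 − 31 = 530 left.
February 2083 has 28 days (2083 is not a leap year): 530 − 28 = 502 left.
March 2083 has 31 days: 502 − 31 = 471 left.
April 2083 has 30 days: 471 − 30 = 441 left.
May 2083 has 31 days: 441 − 31 = 410 left.
June 2083 has 30 days: 410 − 30 = 380 left.
July 2083 has 31 days: 380 − 31 = 349 left.
August 2083 has 31 days: 349 − 31 = 318 left.
September 2083 has 30 days: 318 − 30 = 288 left.
October 2083 has 31 days: 288 − 31 = 257 left.
November 2083 has 30 days: 257 − 30 = 227 left.
December 2083 has 31 days: 227 − 31 = 196 left.
January 2084 has 31 days: 196 − 31 = 165 left.
February 2084 has 29 days (2084 is a leap year): 165 − 29 = 136 left.
March 2084 has 31 days: 136 − 31 = 105 left.
April 2084 has 30 days: 105 − 30 = 75 left.
May 2084 has 31 days: 75 − 31 = 44 left.
June 2084 has 30 days: 44 − 30 = 14 left.
14 days into July 2084 → July 14, 2084.

July 14, 2084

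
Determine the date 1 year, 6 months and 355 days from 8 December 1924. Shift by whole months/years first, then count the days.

Counting forward 1 year, 6 months and 355 days from December 8, 1924: first the month/year part, then the days.
+1 year → 1925; month 12 + 6 = 18, which is month 6 of year 1926 → June 1926.
Day 8 is valid in June, giving June 8, 1926.
Now add 355 days from June 8, 1926.
June has 30 days, so 30 − 8 = 22 days remain after June 8, 1926; 355 − 22 = 333 left.
July 1926 has 31 days: 333 − 31 = 302 left.
August 1926 has 31 days: 302 − 31 = 271 left.
September 1926 has 30 days: 271 − 30 = 241 left.
October 1926 has 31 days: 241 − 31 = 210 left.
November 1926 has 30 days: 210 − 30 = 180 left.
December 1926 has 31 days: 180 − 31 = 149 left.
January 1927 has 31 days: 149 − 31 = 118 left.
February 1927 has 28 days (1927 is not a leap year): 118 − 28 = 90 left.
March 1927 has 31 days: 90 − 31 = 59 left.
April 1927 has 30 days: 59 − 30 = 29 left.
29 days into May 1927 → May 29, 1927.

May 29, 1927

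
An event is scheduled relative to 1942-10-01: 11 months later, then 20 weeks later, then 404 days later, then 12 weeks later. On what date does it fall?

May 21, 1945

Adding 11 months from October 1, 1942:
month 10 + 11 = 21, which is month 9 of year 1943 → September 1943.
Day 1 is valid in September, giving September 1, 1943.
Counting forward 20 weeks (= 140 days) from September 1, 1943:
September has 30 days, so 30 − 1 = 29 days remain after September 1, 1943; 140 − 29 = 111 left.
October 1943 has 31 days: 111 − 31 = 80 left.
November 1943 has 30 days: 80 − 30 = 50 left.
December 1943 has 31 days: 50 − 31 = 19 left.
19 days into January 1944 → January 19, 1944.
Counting forward 404 days from January 19, 1944:
January has 31 days, so 31 − 19 = 12 days remain after January 19, 1944; 404 − 12 = 392 left.
February 1944 has 29 days (1944 is a leap year): 392 − 29 = 363 left.
March 1944 has 31 days: 363 − 31 = 332 left.
April 1944 has 30 days: 332 − 30 = 302 left.
May 1944 has 31 days: 302 − 31 = 271 left.
June 1944 has 30 days: 271 − 30 = 241 left.
July 1944 has 31 days: 241 − 31 = 210 left.
August 1944 has 31 days: 210 − 31 = 179 left.
September 1944 has 30 days: 179 − 30 = 149 left.
October 1944 has 31 days: 149 − 31 = 118 left.
November 1944 has 30 days: 118 − 30 = 88 left.
December 1944 has 31 days: 88 − 31 = 57 left.
January 1945 has 31 days: 57 − 31 = 26 left.
26 days into February 1945 → February 26, 1945.
Advancing 12 weeks (= 84 days) from February 26, 1945:
February has 28 days, so 28 − 26 = 2 days remain after February 26, 1945; 84 − 2 = 82 left.
March 1945 has 31 days: 82 − 31 = 51 left.
April 1945 has 30 days: 51 − 30 = 21 left.
21 days into May 1945 → May 21, 1945.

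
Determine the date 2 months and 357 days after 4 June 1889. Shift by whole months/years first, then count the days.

Adding 2 months and 357 days from June 4, 1889: first the month/year part, then the days.
month 6 + 2 = 8 → August 1889.
Day 4 is valid in August, giving August 4, 1889.
Now add 357 days from August 4, 1889.
August has 31 days, so 31 − 4 = 27 days remain after August 4, 1889; 357 − 27 = 330 left.
September 1889 has 30 days: 330 − 30 = 300 left.
October 1889 has 31 days: 300 − 31 = 269 left.
November 1889 has 30 days: 269 − 30 = 239 left.
December 1889 has 31 days: 239 − 31 = 208 left.
January 1890 has 31 days: 208 − 31 = 177 left.
February 1890 has 28 days (1890 is not a leap year): 177 − 28 = 149 left.
March 1890 has 31 days: 149 − 31 = 118 left.
April 1890 has 30 days: 118 − 30 = 88 left.
May 1890 has 31 days: 88 − 31 = 57 left.
June 1890 has 30 days: 57 − 30 = 27 left.
27 days into July 1890 → July 27, 1890.

July 27, 1890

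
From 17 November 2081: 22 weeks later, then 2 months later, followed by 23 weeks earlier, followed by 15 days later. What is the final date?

Counting forward 22 weeks (= 154 days) from November 17, 2081:
November has 30 days, so 30 − 17 = 13 days remain after November 17, 2081; 154 − 13 = 141 left.
December 2081 has 31 days: 141 − 31 = 110 left.
January 2082 has 31 days: 110 − 31 = 79 left.
February 2082 has 28 days (2082 is not a leap year): 79 − 28 = 51 left.
March 2082 has 31 days: 51 − 31 = 20 left.
20 days into April 2082 → April 20, 2082.
Advancing 2 months from April 20, 2082:
month 4 + 2 = 6 → June 2082.
Day 20 is valid in June, giving June 20, 2082.
Going back 23 weeks (= 161 days) from June 20, 2082:
Going back 20 days from June 20, 2082 reaches the end of the previous month; 161 − 20 = 141 left.
May 2082 has 31 days: 141 − 31 = 110 left.
April 2082 has 30 days: 110 − 30 = 80 left.
March 2082 has 31 days: 80 − 31 = 49 left.
February 2082 has 28 days (2082 is not a leap year): 49 − 28 = 21 left.
January 2082 has 31 days; 31 − 21 = 10 → January 10, 2082.
Adding 15 days from January 10, 2082:
January has 31 days; 10 + 15 = 25, still in January.

January 25, 2082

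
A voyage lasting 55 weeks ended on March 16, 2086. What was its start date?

February 24, 2085

Counting back 55 weeks = 385 days from March 16, 2086.
Going back 16 days from March 16, 2086 reaches the end of the previous month; 385 − 16 = 369 left.
February 2086 has 28 days (2086 is not a leap year): 369 − 28 = 341 left.
January 2086 has 31 days: 341 − 31 = 310 left.
December 2085 has 31 days: 310 − 31 = 279 left.
November 2085 has 30 days: 279 − 30 = 249 left.
October 2085 has 31 days: 249 − 31 = 218 left.
September 2085 has 30 days: 218 − 30 = 188 left.
August 2085 has 31 days: 188 − 31 = 157 left.
July 2085 has 31 days: 157 − 31 = 126 left.
June 2085 has 30 days: 126 − 30 = 96 left.
May 2085 has 31 days: 96 − 31 = 65 left.
April 2085 has 30 days: 65 − 30 = 35 left.
March 2085 has 31 days: 35 − 31 = 4 left.
February 2085 has 28 days; 28 − 4 = 24 → February 24, 2085.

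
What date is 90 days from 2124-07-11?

Counting forward 90 days from July 11, 2124.
July has 31 days, so 31 − 11 = 20 days remain after July 11, 2124; 90 − 20 = 70 left.
August 2124 has 31 days: 70 − 31 = 39 left.
September 2124 has 30 days: 39 − 30 = 9 left.
9 days into October 2124 → October 9, 2124.

October 9, 2124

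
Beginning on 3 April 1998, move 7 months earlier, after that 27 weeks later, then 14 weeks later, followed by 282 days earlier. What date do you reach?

September 8, 1997

Counting back 7 months from April 3, 1998:
month 4 − 7 = -3, which is month 9 of year 1997 → September 1997.
Day 3 is valid in September, giving September 3, 1997.
Counting forward 27 weeks (= 189 days) from September 3, 1997:
September has 30 days, so 30 − 3 = 27 days remain after September 3, 1997; 189 − 27 = 162 left.
October 1997 has 31 days: 162 − 31 = 131 left.
November 1997 has 30 days: 131 − 30 = 101 left.
December 1997 has 31 days: 101 − 31 = 70 left.
January 1998 has 31 days: 70 − 31 = 39 left.
February 1998 has 28 days (1998 is not a leap year): 39 − 28 = 11 left.
11 days into March 1998 → March 11, 1998.
Adding 14 weeks (= 98 days) from March 11, 1998:
March has 31 days, so 31 − 11 = 20 days remain after March 11, 1998; 98 − 20 = 78 left.
April 1998 has 30 days: 78 − 30 = 48 left.
May 1998 has 31 days: 48 − 31 = 17 left.
17 days into June 1998 → June 17, 1998.
Going back 282 days from June 17, 1998:
Going back 17 days from June 17, 1998 reaches the end of the previous month; 282 − 17 = 265 left.
May 1998 has 31 days: 265 − 31 = 234 left.
April 1998 has 30 days: 234 − 30 = 204 left.
March 1998 has 31 days: 204 − 31 = 173 left.
February 1998 has 28 days (1998 is not a leap year): 173 − 28 = 145 left.
January 1998 has 31 days: 145 − 31 = 114 left.
December 1997 has 31 days: 114 − 31 = 83 left.
November 1997 has 30 days: 83 − 30 = 53 left.
October 1997 has 31 days: 53 − 31 = 22 left.
September 1997 has 30 days; 30 − 22 = 8 → September 8, 1997.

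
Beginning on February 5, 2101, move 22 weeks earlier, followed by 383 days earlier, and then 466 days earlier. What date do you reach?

May 8, 2098

Going back 22 weeks (= 154 days) from February 5, 2101:
Going back 5 days from February 5, 2101 reaches the end of the previous month; 154 − 5 = 149 left.
January 2101 has 31 days: 149 − 31 = 118 left.
December 2100 has 31 days: 118 − 31 = 87 left.
November 2100 has 30 days: 87 − 30 = 57 left.
October 2100 has 31 days: 57 − 31 = 26 left.
September 2100 has 30 days; 30 − 26 = 4 → September 4, 2100.
Subtracting 383 days from September 4, 2100:
Going back 4 days from September 4, 2100 reaches the end of the previous month; 383 − 4 = 379 left.
August 2100 has 31 days: 379 − 31 = 348 left.
July 2100 has 31 days: 348 − 31 = 317 left.
June 2100 has 30 days: 317 − 30 = 287 left.
May 2100 has 31 days: 287 − 31 = 256 left.
April 2100 has 30 days: 256 − 30 = 226 left.
March 2100 has 31 days: 226 − 31 = 195 left.
February 2100 has 28 days (2100 is not a leap year (divisible by 100 but not 400)): 195 − 28 = 167 left.
January 2100 has 31 days: 167 − 31 = 136 left.
December 2099 has 31 days: 136 − 31 = 105 left.
November 2099 has 30 days: 105 − 30 = 75 left.
October 2099 has 31 days: 75 − 31 = 44 left.
September 2099 has 30 days: 44 − 30 = 14 left.
August 2099 has 31 days; 31 − 14 = 17 → August 17, 2099.
Counting back 466 days from August 17, 2099:
Going back 17 days from August 17, 2099 reaches the end of the previous month; 466 − 17 = 449 left.
July 2099 has 31 days: 449 − 31 = 418 left.
June 2099 has 30 days: 418 − 30 = 388 left.
May 2099 has 31 days: 388 − 31 = 357 left.
April 2099 has 30 days: 357 − 30 = 327 left.
March 2099 has 31 days: 327 − 31 = 296 left.
February 2099 has 28 days (2099 is not a leap year): 296 − 28 = 268 left.
January 2099 has 31 days: 268 − 31 = 237 left.
December 2098 has 31 days: 237 − 31 = 206 left.
November 2098 has 30 days: 206 − 30 = 176 left.
October 2098 has 31 days: 176 − 31 = 145 left.
September 2098 has 30 days: 145 − 30 = 115 left.
August 2098 has 31 days: 115 − 31 = 84 left.
July 2098 has 31 days: 84 − 31 = 53 left.
June 2098 has 30 days: 53 − 30 = 23 left.
May 2098 has 31 days; 31 − 23 = 8 → May 8, 2098.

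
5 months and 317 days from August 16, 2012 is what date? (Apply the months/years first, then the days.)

November 29, 2013

Counting forward 5 months and 317 days from August 16, 2012: first the month/year part, then the days.
month 8 + 5 = 13, which is month 1 of year 2013 → January 2013.
Day 16 is valid in January, giving January 16, 2013.
Now add 317 days from January 16, 2013.
January has 31 days, so 31 − 16 = 15 days remain after January 16, 2013; 317 − 15 = 302 left.
February 2013 has 28 days (2013 is not a leap year): 302 − 28 = 274 left.
March 2013 has 31 days: 274 − 31 = 243 left.
April 2013 has 30 days: 243 − 30 = 213 left.
May 2013 has 31 days: 213 − 31 = 182 left.
June 2013 has 30 days: 182 − 30 = 152 left.
July 2013 has 31 days: 152 − 31 = 121 left.
August 2013 has 31 days: 121 − 31 = 90 left.
September 2013 has 30 days: 90 − 30 = 60 left.
October 2013 has 31 days: 60 − 31 = 29 left.
29 days into November 2013 → November 29, 2013.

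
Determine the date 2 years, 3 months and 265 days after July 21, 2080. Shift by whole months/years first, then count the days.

July 13, 2083

Advancing 2 years, 3 months and 265 days from July 21, 2080: first the month/year part, then the days.
+2 years → 2082; month 7 + 3 = 10 → October 2082.
Day 21 is valid in October, giving October 21, 2082.
Now add 265 days from October 21, 2082.
October has 31 days, so 31 − 21 = 10 days remain after October 21, 2082; 265 − 10 = 255 left.
November 2082 has 30 days: 255 − 30 = 225 left.
December 2082 has 31 days: 225 − 31 = 194 left.
January 2083 has 31 days: 194 − 31 = 163 left.
February 2083 has 28 days (2083 is not a leap year): 163 − 28 = 135 left.
March 2083 has 31 days: 135 − 31 = 104 left.
April 2083 has 30 days: 104 − 30 = 74 left.
May 2083 has 31 days: 74 − 31 = 43 left.
June 2083 has 30 days: 43 − 30 = 13 left.
13 days into July 2083 → July 13, 2083.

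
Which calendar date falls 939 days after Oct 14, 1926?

Adding 939 days from October 14, 1926.
October has 31 days, so 31 − 14 = 17 days remain after October 14, 1926; 939 − 17 = 922 left.
November 1926 has 30 days: 922 − 30 = 892 left.
December 1926 has 31 days: 892 − 31 = 861 left.
January 1927 has 31 days: 861 − 31 = 830 left.
February 1927 has 28 days (1927 is not a leap year): 830 − 28 = 802 left.
March 1927 has 31 days: 802 − 31 = 771 left.
April 1927 has 30 days: 771 − 30 = 741 left.
May 1927 has 31 days: 741 − 31 = 710 left.
June 1927 has 30 days: 710 − 30 = 680 left.
July 1927 has 31 days: 680 − 31 = 649 left.
August 1927 has 31 days: 649 − 31 = 618 left.
September 1927 has 30 days: 618 − 30 = 588 left.
October 1927 has 31 days: 588 − 31 = 557 left.
November 1927 has 30 days: 557 − 30 = 527 left.
December 1927 has 31 days: 527 − 31 = 496 left.
January 1928 has 31 days: 496 − 31 = 465 left.
February 1928 has 29 days (1928 is a leap year): 465 − 29 = 436 left.
March 1928 has 31 days: 436 − 31 = 405 left.
April 1928 has 30 days: 405 − 30 = 375 left.
May 1928 has 31 days: 375 − 31 = 344 left.
June 1928 has 30 days: 344 − 30 = 314 left.
July 1928 has 31 days: 314 − 31 = 283 left.
August 1928 has 31 days: 283 − 31 = 252 left.
September 1928 has 30 days: 252 − 30 = 222 left.
October 1928 has 31 days: 222 − 31 = 191 left.
November 1928 has 30 days: 191 − 30 = 161 left.
December 1928 has 31 days: 161 − 31 = 130 left.
January 1929 has 31 days: 130 − 31 = 99 left.
February 1929 has 28 days (1929 is not a leap year): 99 − 28 = 71 left.
March 1929 has 31 days: 71 − 31 = 40 left.
April 1929 has 30 days: 40 − 30 = 10 left.
10 days into May 1929 → May 10, 1929.

May 10, 1929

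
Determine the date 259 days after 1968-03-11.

Adding 259 days from March 11, 1968.
March has 31 days, so 31 − 11 = 20 days remain after March 11, 1968; 259 − 20 = 239 left.
April 1968 has 30 days: 239 − 30 = 209 left.
May 1968 has 31 days: 209 − 31 = 178 left.
June 1968 has 30 days: 178 − 30 = 148 left.
July 1968 has 31 days: 148 − 31 = 117 left.
August 1968 has 31 days: 117 − 31 = 86 left.
September 1968 has 30 days: 86 − 30 = 56 left.
October 1968 has 31 days: 56 − 31 = 25 left.
25 days into November 1968 → November 25, 1968.

November 25, 1968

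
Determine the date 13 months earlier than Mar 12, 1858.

Going back 13 months from March 12, 1858.
month 3 − 13 = -10, which is month 2 of year 1857 → February 1857.
Day 12 is valid in February, giving February 12, 1857.

February 12, 1857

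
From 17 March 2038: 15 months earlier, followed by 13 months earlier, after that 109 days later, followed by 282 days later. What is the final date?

December 12, 2036

Going back 15 months from March 17, 2038:
month 3 − 15 = -12, which is month 12 of year 2036 → December 2036.
Day 17 is valid in December, giving December 17, 2036.
Counting back 13 months from December 17, 2036:
month 12 − 13 = -1, which is month 11 of year 2035 → November 2035.
Day 17 is valid in November, giving November 17, 2035.
Counting forward 109 days from November 17, 2035:
November has 30 days, so 30 − 17 = 13 days remain after November 17, 2035; 109 − 13 = 96 left.
December 2035 has 31 days: 96 − 31 = 65 left.
January 2036 has 31 days: 65 − 31 = 34 left.
February 2036 has 29 days (2036 is a leap year): 34 − 29 = 5 left.
5 days into March 2036 → March 5, 2036.
Adding 282 days from March 5, 2036:
March has 31 days, so 31 − 5 = 26 days remain after March 5, 2036; 282 − 26 = 256 left.
April 2036 has 30 days: 256 − 30 = 226 left.
May 2036 has 31 days: 226 − 31 = 195 left.
June 2036 has 30 days: 195 − 30 = 165 left.
July 2036 has 31 days: 165 − 31 = 134 left.
August 2036 has 31 days: 134 − 31 = 103 left.
September 2036 has 30 days: 103 − 30 = 73 left.
October 2036 has 31 days: 73 − 31 = 42 left.
November 2036 has 30 days: 42 − 30 = 12 left.
12 days into December 2036 → December 12, 2036.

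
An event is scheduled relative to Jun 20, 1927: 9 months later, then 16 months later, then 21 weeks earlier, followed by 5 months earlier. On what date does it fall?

Adding 9 months from June 20, 1927:
month 6 + 9 = 15, which is month 3 of year 1928 → March 1928.
Day 20 is valid in March, giving March 20, 1928.
Adding 16 months from March 20, 1928:
month 3 + 16 = 19, which is month 7 of year 1929 → July 1929.
Day 20 is valid in July, giving July 20, 1929.
Counting back 21 weeks (= 147 days) from July 20, 1929:
Going back 20 days from July 20, 1929 reaches the end of the previous month; 147 − 20 = 127 left.
June 1929 has 30 days: 127 − 30 = 97 left.
May 1929 has 31 days: 97 − 31 = 66 left.
April 1929 has 30 days: 66 − 30 = 36 left.
March 1929 has 31 days: 36 − 31 = 5 left.
February 1929 has 28 days; 28 − 5 = 23 → February 23, 1929.
Going back 5 months from February 23, 1929:
month 2 − 5 = -3, which is month 9 of year 1928 → September 1928.
Day 23 is valid in September, giving September 23, 1928.

September 23, 1928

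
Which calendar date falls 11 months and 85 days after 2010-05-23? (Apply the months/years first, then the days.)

Advancing 11 months and 85 days from May 23, 2010: first the month/year part, then the days.
month 5 + 11 = 16, which is month 4 of year 2011 → April 2011.
Day 23 is valid in April, giving April 23, 2011.
Now add 85 days from April 23, 2011.
April has 30 days, so 30 − 23 = 7 days remain after April 23, 2011; 85 − 7 = 78 left.
May 2011 has 31 days: 78 − 31 = 47 left.
June 2011 has 30 days: 47 − 30 = 17 left.
17 days into July 2011 → July 17, 2011.

July 17, 2011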